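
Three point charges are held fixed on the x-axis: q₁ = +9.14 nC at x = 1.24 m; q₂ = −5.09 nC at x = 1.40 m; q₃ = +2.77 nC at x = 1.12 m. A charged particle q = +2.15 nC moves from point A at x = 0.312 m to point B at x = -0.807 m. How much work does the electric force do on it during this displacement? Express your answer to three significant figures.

The work done by the electric force is W_field = −ΔU = −q(V_B − V_A) = q(V_A − V_B).
At A: distances to the source charges are 0.928 m, 1.09 m, 0.808 m; V_A = Σ kqᵢ/rᵢ = 77.3 V.
At B: distances to the source charges are 2.05 m, 2.21 m, 1.93 m; V_B = Σ kqᵢ/rᵢ = 32.3 V.
ΔV = V_B − V_A = -45.0 V.
W_field = −qΔV = −(2.15×10⁻⁹ C)(-45.0 V) = 9.67×10⁻⁸ J.

9.67×10⁻⁸ J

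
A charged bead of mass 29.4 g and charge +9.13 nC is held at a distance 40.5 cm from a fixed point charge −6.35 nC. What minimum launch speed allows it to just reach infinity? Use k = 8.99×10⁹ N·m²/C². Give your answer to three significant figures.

To just escape, total mechanical energy must reach zero at infinity: ½mv²_min + U = 0, so ½mv²_min = −U = |kQq|/r.
|U| = |kQq|/r = (8.99×10⁹ N·m²/C²)(6.35×10⁻⁹)(9.13×10⁻⁹)/(0.405) = 1.29×10⁻⁶ J.
v_min = √(2|U|/m) = √(2·1.29×10⁻⁶/0.0294) = 9.36×10⁻³ m/s.

9.36×10⁻³ m/s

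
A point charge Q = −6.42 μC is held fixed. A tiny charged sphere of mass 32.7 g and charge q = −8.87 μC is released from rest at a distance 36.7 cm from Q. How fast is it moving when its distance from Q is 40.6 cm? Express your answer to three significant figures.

2.86 m/s

Only the electrostatic force acts, so mechanical energy is conserved: ½mv² = U₁ − U₂ = kQq(1/r₁ − 1/r₂).
U₁ − U₂ = (8.99×10⁹ N·m²/C²)(-6.42×10⁻⁶ C)(-8.87×10⁻⁶ C)(1/0.367 − 1/0.406) = 0.134 J.
v = √(2·0.134/0.0327) = 2.86 m/s.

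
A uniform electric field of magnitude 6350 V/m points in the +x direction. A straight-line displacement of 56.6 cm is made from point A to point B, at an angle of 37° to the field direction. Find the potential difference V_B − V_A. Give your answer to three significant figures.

-2870 V

Only the component of displacement along E changes the potential: ΔV = −E·d·cosθ.
ΔV = −(6350 V/m)(0.566 m)cos37° = -2870 V.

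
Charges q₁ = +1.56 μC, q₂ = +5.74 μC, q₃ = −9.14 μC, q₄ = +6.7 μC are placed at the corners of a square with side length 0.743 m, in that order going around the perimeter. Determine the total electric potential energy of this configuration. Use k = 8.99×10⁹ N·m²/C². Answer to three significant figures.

The work to assemble the configuration equals its total potential energy, U = Σ kqᵢqⱼ/rᵢⱼ over all pairs.
The four side pairs have separation 0.743 m and the two diagonal pairs 1.05 m.
Summing all 6 pair terms gives U = -0.934 J.

-0.934 J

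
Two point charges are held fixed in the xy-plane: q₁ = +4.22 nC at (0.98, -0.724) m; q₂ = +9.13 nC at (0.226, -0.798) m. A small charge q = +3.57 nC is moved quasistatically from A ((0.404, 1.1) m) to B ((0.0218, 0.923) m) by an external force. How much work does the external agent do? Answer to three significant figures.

1.56×10⁻⁸ J

For quasistatic motion the external work equals the change in potential energy: W_ext = qΔV = q(V_B − V_A).
At A: distances to the source charges are 1.91 m, 1.91 m; V_A = Σ kqᵢ/rᵢ = 62.9 V.
At B: distances to the source charges are 1.91 m, 1.73 m; V_B = Σ kqᵢ/rᵢ = 67.3 V.
ΔV = V_B − V_A = 4.38 V.
W_ext = qΔV = (3.57×10⁻⁹ C)(4.38 V) = 1.56×10⁻⁸ J.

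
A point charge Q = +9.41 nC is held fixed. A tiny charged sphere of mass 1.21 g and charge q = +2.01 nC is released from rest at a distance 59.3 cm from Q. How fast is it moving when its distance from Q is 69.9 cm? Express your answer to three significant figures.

8.48×10⁻³ m/s

Only the electrostatic force acts, so mechanical energy is conserved: ½mv² = U₁ − U₂ = kQq(1/r₁ − 1/r₂).
U₁ − U₂ = (8.99×10⁹ N·m²/C²)(9.41×10⁻⁹ C)(2.01×10⁻⁹ C)(1/0.593 − 1/0.699) = 4.35×10⁻⁸ J.
v = √(2·4.35×10⁻⁸/1.21×10⁻³) = 8.48×10⁻³ m/s.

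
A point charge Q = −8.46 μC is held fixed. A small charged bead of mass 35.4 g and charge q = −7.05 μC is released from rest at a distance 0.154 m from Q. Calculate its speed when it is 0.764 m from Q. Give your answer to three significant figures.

12.5 m/s

Only the electrostatic force acts, so mechanical energy is conserved: ½mv² = U₁ − U₂ = kQq(1/r₁ − 1/r₂).
U₁ − U₂ = (8.99×10⁹ N·m²/C²)(-8.46×10⁻⁶ C)(-7.05×10⁻⁶ C)(1/0.154 − 1/0.764) = 2.78 J.
v = √(2·2.78/0.0354) = 12.5 m/s.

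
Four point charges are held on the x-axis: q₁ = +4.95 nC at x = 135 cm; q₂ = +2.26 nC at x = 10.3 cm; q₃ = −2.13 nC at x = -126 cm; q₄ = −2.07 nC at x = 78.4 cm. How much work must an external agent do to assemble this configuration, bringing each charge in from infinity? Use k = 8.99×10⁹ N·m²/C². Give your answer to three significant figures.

-1.93×10⁻⁷ J

The work to assemble the configuration equals its total potential energy, U = Σ kqᵢqⱼ/rᵢⱼ over all pairs.
Pair separations: r₁₂ = 1.25 m, r₁₃ = 2.61 m, r₁₄ = 0.566 m, r₂₃ = 1.36 m, r₂₄ = 0.681 m, r₃₄ = 2.04 m.
Summing all 6 pair terms gives U = -1.93×10⁻⁷ J.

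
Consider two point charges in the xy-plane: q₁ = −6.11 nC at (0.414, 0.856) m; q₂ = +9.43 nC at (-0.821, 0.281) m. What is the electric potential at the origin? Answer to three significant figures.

The total potential is the scalar sum of each charge's contribution, V = Σ kqᵢ/rᵢ.
Distances from the field point to each charge: r₁ = 0.951 m, r₂ = 0.868 m.
V = k[(-6.11×10⁻⁹)/(0.951) + (9.43×10⁻⁹)/(0.868)] = 39.9 V.

39.9 V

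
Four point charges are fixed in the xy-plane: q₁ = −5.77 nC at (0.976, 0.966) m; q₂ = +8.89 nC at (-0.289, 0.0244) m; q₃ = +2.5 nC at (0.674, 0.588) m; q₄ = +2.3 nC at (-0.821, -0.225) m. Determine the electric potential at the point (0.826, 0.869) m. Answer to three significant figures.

The total potential is the scalar sum of each charge's contribution, V = Σ kqᵢ/rᵢ.
Distances from the field point to each charge: r₁ = 0.179 m, r₂ = 1.40 m, r₃ = 0.319 m, r₄ = 1.98 m.
V = k[(-5.77×10⁻⁹)/(0.179) + (8.89×10⁻⁹)/(1.40) + (2.50×10⁻⁹)/(0.319) + (2.30×10⁻⁹)/(1.98)] = -152 V.

-152 V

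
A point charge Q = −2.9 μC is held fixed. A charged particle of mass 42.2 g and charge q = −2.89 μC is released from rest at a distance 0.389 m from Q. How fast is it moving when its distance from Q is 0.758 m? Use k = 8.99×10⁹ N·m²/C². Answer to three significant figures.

2.11 m/s

Only the electrostatic force acts, so mechanical energy is conserved: ½mv² = U₁ − U₂ = kQq(1/r₁ − 1/r₂).
U₁ − U₂ = (8.99×10⁹ N·m²/C²)(-2.90×10⁻⁶ C)(-2.89×10⁻⁶ C)(1/0.389 − 1/0.758) = 0.0943 J.
v = √(2·0.0943/0.0422) = 2.11 m/s.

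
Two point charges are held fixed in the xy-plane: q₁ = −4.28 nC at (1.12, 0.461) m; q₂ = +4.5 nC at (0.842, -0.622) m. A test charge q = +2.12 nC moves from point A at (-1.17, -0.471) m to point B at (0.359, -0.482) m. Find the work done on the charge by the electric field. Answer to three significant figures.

-9.37×10⁻⁸ J

The work done by the electric force is W_field = −ΔU = −q(V_B − V_A) = q(V_A − V_B).
At A: distances to the source charges are 2.47 m, 2.02 m; V_A = Σ kqᵢ/rᵢ = 4.49 V.
At B: distances to the source charges are 1.21 m, 0.503 m; V_B = Σ kqᵢ/rᵢ = 48.7 V.
ΔV = V_B − V_A = 44.2 V.
W_field = −qΔV = −(2.12×10⁻⁹ C)(44.2 V) = -9.37×10⁻⁸ J.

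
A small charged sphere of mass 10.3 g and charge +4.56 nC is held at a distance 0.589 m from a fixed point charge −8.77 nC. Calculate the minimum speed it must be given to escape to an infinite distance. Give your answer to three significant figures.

To just escape, total mechanical energy must reach zero at infinity: ½mv²_min + U = 0, so ½mv²_min = −U = |kQq|/r.
|U| = |kQq|/r = (8.99×10⁹ N·m²/C²)(8.77×10⁻⁹)(4.56×10⁻⁹)/(0.589) = 6.10×10⁻⁷ J.
v_min = √(2|U|/m) = √(2·6.10×10⁻⁷/0.0103) = 0.0109 m/s.

0.0109 m/s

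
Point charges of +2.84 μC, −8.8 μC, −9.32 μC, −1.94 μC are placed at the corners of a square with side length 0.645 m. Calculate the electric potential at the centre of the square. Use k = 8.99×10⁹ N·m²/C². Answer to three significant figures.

-3.39×10⁵ V

The total potential is the scalar sum of each charge's contribution, V = Σ kqᵢ/rᵢ.
The distance from each corner to the centre is a√2/2 = 0.456 m.
V = k[(2.84×10⁻⁶)/(0.456) + (-8.80×10⁻⁶)/(0.456) + (-9.32×10⁻⁶)/(0.456) + (-1.94×10⁻⁶)/(0.456)] = -3.39×10⁵ V.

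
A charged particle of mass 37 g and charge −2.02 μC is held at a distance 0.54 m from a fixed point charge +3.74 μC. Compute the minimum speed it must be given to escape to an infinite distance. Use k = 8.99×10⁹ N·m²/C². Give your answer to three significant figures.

2.61 m/s

To just escape, total mechanical energy must reach zero at infinity: ½mv²_min + U = 0, so ½mv²_min = −U = |kQq|/r.
|U| = |kQq|/r = (8.99×10⁹ N·m²/C²)(3.74×10⁻⁶)(2.02×10⁻⁶)/(0.540) = 0.126 J.
v_min = √(2|U|/m) = √(2·0.126/0.0370) = 2.61 m/s.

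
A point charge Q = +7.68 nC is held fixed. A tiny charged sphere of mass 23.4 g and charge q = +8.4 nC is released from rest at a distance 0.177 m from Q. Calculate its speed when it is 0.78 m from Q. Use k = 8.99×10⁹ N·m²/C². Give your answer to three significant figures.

0.0147 m/s

Only the electrostatic force acts, so mechanical energy is conserved: ½mv² = U₁ − U₂ = kQq(1/r₁ − 1/r₂).
U₁ − U₂ = (8.99×10⁹ N·m²/C²)(7.68×10⁻⁹ C)(8.40×10⁻⁹ C)(1/0.177 − 1/0.780) = 2.53×10⁻⁶ J.
v = √(2·2.53×10⁻⁶/0.0234) = 0.0147 m/s.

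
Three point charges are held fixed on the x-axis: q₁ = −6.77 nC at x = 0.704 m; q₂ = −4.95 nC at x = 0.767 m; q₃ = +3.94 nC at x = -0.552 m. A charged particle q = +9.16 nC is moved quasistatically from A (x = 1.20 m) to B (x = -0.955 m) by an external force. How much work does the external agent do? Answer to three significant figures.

2.11×10⁻⁶ J

For quasistatic motion the external work equals the change in potential energy: W_ext = qΔV = q(V_B − V_A).
At A: distances to the source charges are 0.496 m, 0.433 m, 1.75 m; V_A = Σ kqᵢ/rᵢ = -205 V.
At B: distances to the source charges are 1.66 m, 1.72 m, 0.403 m; V_B = Σ kqᵢ/rᵢ = 25.4 V.
ΔV = V_B − V_A = 231 V.
W_ext = qΔV = (9.16×10⁻⁹ C)(231 V) = 2.11×10⁻⁶ J.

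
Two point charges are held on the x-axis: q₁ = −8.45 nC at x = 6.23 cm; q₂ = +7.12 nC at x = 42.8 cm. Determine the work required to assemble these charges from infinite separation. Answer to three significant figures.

-1.48×10⁻⁶ J

The assembly work is the sum of pairwise potential energies, U = Σ_{i<j} kqᵢqⱼ/rᵢⱼ.
Pair separations: r₁₂ = 0.366 m.
U = (-1.48×10⁻⁶) = -1.48×10⁻⁶ J.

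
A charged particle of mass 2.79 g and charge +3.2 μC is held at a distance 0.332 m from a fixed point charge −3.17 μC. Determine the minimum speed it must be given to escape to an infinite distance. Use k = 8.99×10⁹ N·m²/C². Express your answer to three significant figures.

14.0 m/s

To just escape, total mechanical energy must reach zero at infinity: ½mv²_min + U = 0, so ½mv²_min = −U = |kQq|/r.
|U| = |kQq|/r = (8.99×10⁹ N·m²/C²)(3.17×10⁻⁶)(3.20×10⁻⁶)/(0.332) = 0.275 J.
v_min = √(2|U|/m) = √(2·0.275/2.79×10⁻³) = 14.0 m/s.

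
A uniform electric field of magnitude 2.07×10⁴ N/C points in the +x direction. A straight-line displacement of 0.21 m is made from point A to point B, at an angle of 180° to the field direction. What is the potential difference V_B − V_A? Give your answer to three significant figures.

Only the component of displacement along E changes the potential: ΔV = −E·d·cosθ.
ΔV = −(2.07×10⁴ V/m)(0.210 m)cos180° = 4350 V.

4350 V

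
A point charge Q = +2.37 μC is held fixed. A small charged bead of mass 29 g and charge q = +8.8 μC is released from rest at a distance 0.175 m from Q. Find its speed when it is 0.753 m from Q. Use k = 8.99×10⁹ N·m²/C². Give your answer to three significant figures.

Only the electrostatic force acts, so mechanical energy is conserved: ½mv² = U₁ − U₂ = kQq(1/r₁ − 1/r₂).
U₁ − U₂ = (8.99×10⁹ N·m²/C²)(2.37×10⁻⁶ C)(8.80×10⁻⁶ C)(1/0.175 − 1/0.753) = 0.822 J.
v = √(2·0.822/0.0290) = 7.53 m/s.

7.53 m/s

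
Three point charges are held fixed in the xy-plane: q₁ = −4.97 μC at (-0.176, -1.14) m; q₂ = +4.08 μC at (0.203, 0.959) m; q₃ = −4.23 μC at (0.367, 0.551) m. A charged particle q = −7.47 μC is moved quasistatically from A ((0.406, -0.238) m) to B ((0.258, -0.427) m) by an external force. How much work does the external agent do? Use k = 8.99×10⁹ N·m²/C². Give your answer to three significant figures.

0.0462 J

For quasistatic motion the external work equals the change in potential energy: W_ext = qΔV = q(V_B − V_A).
At A: distances to the source charges are 1.07 m, 1.21 m, 0.790 m; V_A = Σ kqᵢ/rᵢ = -5.95×10⁴ V.
At B: distances to the source charges are 0.835 m, 1.39 m, 0.984 m; V_B = Σ kqᵢ/rᵢ = -6.57×10⁴ V.
ΔV = V_B − V_A = -6180 V.
W_ext = qΔV = (-7.47×10⁻⁶ C)(-6180 V) = 0.0462 J.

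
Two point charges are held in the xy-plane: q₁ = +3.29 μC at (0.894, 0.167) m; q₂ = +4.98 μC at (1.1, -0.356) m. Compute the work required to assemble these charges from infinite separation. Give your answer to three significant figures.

0.262 J

The work to assemble the configuration equals its total potential energy, U = Σ kqᵢqⱼ/rᵢⱼ over all pairs.
Pair separations: r₁₂ = 0.562 m.
U = (0.262) = 0.262 J.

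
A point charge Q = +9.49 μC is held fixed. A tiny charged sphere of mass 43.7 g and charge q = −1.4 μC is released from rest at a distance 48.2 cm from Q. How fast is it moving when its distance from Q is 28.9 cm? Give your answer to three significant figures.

Only the electrostatic force acts, so mechanical energy is conserved: ½mv² = U₁ − U₂ = kQq(1/r₁ − 1/r₂).
U₁ − U₂ = (8.99×10⁹ N·m²/C²)(9.49×10⁻⁶ C)(-1.40×10⁻⁶ C)(1/0.482 − 1/0.289) = 0.165 J.
v = √(2·0.165/0.0437) = 2.75 m/s.

2.75 m/s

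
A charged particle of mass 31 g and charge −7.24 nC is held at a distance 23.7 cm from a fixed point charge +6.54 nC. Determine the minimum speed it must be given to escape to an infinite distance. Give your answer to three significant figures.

0.0108 m/s

To just escape, total mechanical energy must reach zero at infinity: ½mv²_min + U = 0, so ½mv²_min = −U = |kQq|/r.
|U| = |kQq|/r = (8.99×10⁹ N·m²/C²)(6.54×10⁻⁹)(7.24×10⁻⁹)/(0.237) = 1.80×10⁻⁶ J.
v_min = √(2|U|/m) = √(2·1.80×10⁻⁶/0.0310) = 0.0108 m/s.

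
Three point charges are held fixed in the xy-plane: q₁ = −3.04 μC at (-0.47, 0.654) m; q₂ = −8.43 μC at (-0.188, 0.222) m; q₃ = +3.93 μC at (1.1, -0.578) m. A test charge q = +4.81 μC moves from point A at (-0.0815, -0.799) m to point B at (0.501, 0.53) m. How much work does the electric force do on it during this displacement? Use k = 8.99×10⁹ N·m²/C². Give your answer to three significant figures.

The work done by the electric force is W_field = −ΔU = −q(V_B − V_A) = q(V_A − V_B).
At A: distances to the source charges are 1.50 m, 1.03 m, 1.20 m; V_A = Σ kqᵢ/rᵢ = -6.26×10⁴ V.
At B: distances to the source charges are 0.979 m, 0.755 m, 1.26 m; V_B = Σ kqᵢ/rᵢ = -1.00×10⁵ V.
ΔV = V_B − V_A = -3.77×10⁴ V.
W_field = −qΔV = −(4.81×10⁻⁶ C)(-3.77×10⁴ V) = 0.181 J.

0.181 J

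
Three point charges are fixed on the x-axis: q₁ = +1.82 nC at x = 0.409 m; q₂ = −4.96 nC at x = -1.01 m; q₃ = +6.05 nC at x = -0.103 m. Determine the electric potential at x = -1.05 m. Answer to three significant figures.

The total potential is the scalar sum of each charge's contribution, V = Σ kqᵢ/rᵢ.
Distances from the field point to each charge: r₁ = 1.46 m, r₂ = 0.0400 m, r₃ = 0.947 m.
V = k[(1.82×10⁻⁹)/(1.46) + (-4.96×10⁻⁹)/(0.0400) + (6.05×10⁻⁹)/(0.947)] = -1050 V.

-1050 V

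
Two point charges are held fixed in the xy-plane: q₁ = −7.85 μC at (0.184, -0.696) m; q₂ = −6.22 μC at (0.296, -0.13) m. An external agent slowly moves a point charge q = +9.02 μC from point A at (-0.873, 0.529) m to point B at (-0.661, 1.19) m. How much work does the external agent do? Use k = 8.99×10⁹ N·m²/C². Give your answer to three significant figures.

For quasistatic motion the external work equals the change in potential energy: W_ext = qΔV = q(V_B − V_A).
At A: distances to the source charges are 1.62 m, 1.34 m; V_A = Σ kqᵢ/rᵢ = -8.53×10⁴ V.
At B: distances to the source charges are 2.07 m, 1.63 m; V_B = Σ kqᵢ/rᵢ = -6.84×10⁴ V.
ΔV = V_B − V_A = 1.68×10⁴ V.
W_ext = qΔV = (9.02×10⁻⁶ C)(1.68×10⁴ V) = 0.152 J.

0.152 J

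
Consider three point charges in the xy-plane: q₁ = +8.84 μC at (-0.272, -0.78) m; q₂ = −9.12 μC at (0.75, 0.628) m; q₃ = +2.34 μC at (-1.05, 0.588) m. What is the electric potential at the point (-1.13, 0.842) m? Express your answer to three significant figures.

7.90×10⁴ V

Electric potential is a scalar, so the contributions from each charge add algebraically: V = Σ kqᵢ/rᵢ.
Distances from the field point to each charge: r₁ = 1.83 m, r₂ = 1.89 m, r₃ = 0.266 m.
V = k[(8.84×10⁻⁶)/(1.83) + (-9.12×10⁻⁶)/(1.89) + (2.34×10⁻⁶)/(0.266)] = 7.90×10⁴ V.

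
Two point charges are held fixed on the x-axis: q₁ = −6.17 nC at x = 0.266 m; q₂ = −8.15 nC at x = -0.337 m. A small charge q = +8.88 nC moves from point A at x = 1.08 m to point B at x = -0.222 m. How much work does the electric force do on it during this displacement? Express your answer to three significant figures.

The work done by the electric force is W_field = −ΔU = −q(V_B − V_A) = q(V_A − V_B).
At A: distances to the source charges are 0.814 m, 1.42 m; V_A = Σ kqᵢ/rᵢ = -120 V.
At B: distances to the source charges are 0.488 m, 0.115 m; V_B = Σ kqᵢ/rᵢ = -751 V.
ΔV = V_B − V_A = -631 V.
W_field = −qΔV = −(8.88×10⁻⁹ C)(-631 V) = 5.60×10⁻⁶ J.

5.60×10⁻⁶ J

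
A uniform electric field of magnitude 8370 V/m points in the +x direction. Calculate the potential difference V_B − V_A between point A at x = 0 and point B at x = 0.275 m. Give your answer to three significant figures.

-2300 V

In a uniform field, potential decreases in the direction of E: V_B − V_A = −E·Δx.
V_B − V_A = −(8370 V/m)(0.275 m) = -2300 V.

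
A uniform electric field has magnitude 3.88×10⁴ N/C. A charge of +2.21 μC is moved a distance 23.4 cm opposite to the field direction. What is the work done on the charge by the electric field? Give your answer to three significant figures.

The potential change for a displacement 23.4 cm opposite to the field direction is ΔV = +Ed = 9080 V.
W_field = −qΔV = -0.0201 J.

-0.0201 J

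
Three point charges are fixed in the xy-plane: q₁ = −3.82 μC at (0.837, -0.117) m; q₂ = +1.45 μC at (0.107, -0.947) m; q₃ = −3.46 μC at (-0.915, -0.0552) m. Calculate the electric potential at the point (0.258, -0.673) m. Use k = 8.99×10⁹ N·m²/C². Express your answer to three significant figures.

The total potential is the scalar sum of each charge's contribution, V = Σ kqᵢ/rᵢ.
Distances from the field point to each charge: r₁ = 0.803 m, r₂ = 0.313 m, r₃ = 1.33 m.
V = k[(-3.82×10⁻⁶)/(0.803) + (1.45×10⁻⁶)/(0.313) + (-3.46×10⁻⁶)/(1.33)] = -2.46×10⁴ V.

-2.46×10⁴ V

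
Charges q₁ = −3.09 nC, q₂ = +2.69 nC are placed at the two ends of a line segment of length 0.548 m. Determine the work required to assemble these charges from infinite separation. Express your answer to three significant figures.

The work to assemble the configuration equals its total potential energy, U = Σ kqᵢqⱼ/rᵢⱼ over all pairs.
The separation is r = 0.548 m.
U = (-1.36×10⁻⁷) = -1.36×10⁻⁷ J.

-1.36×10⁻⁷ J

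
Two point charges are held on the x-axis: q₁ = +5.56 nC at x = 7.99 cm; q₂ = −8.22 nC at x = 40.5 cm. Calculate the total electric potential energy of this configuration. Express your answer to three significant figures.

The work to assemble the configuration equals its total potential energy, U = Σ kqᵢqⱼ/rᵢⱼ over all pairs.
Pair separations: r₁₂ = 0.325 m.
U = (-1.26×10⁻⁶) = -1.26×10⁻⁶ J.

-1.26×10⁻⁶ J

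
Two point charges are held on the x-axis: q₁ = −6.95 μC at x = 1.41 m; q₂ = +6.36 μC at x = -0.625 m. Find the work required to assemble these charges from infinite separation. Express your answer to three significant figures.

-0.195 J

The assembly work is the sum of pairwise potential energies, U = Σ_{i<j} kqᵢqⱼ/rᵢⱼ.
Pair separations: r₁₂ = 2.04 m.
U = (-0.195) = -0.195 J.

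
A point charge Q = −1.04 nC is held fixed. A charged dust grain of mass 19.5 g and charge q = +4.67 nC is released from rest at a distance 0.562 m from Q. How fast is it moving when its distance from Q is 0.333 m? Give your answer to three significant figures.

Only the electrostatic force acts, so mechanical energy is conserved: ½mv² = U₁ − U₂ = kQq(1/r₁ − 1/r₂).
U₁ − U₂ = (8.99×10⁹ N·m²/C²)(-1.04×10⁻⁹ C)(4.67×10⁻⁹ C)(1/0.562 − 1/0.333) = 5.34×10⁻⁸ J.
v = √(2·5.34×10⁻⁸/0.0195) = 2.34×10⁻³ m/s.

2.34×10⁻³ m/s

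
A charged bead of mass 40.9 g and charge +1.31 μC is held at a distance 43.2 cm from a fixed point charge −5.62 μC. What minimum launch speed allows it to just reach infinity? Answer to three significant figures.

2.74 m/s

To just escape, total mechanical energy must reach zero at infinity: ½mv²_min + U = 0, so ½mv²_min = −U = |kQq|/r.
|U| = |kQq|/r = (8.99×10⁹ N·m²/C²)(5.62×10⁻⁶)(1.31×10⁻⁶)/(0.432) = 0.153 J.
v_min = √(2|U|/m) = √(2·0.153/0.0409) = 2.74 m/s.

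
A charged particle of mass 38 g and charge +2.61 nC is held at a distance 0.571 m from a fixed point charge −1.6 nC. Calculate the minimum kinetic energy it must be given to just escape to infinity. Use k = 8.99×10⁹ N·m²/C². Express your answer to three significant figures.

To just escape, total mechanical energy must reach zero at infinity: ½mv²_min + U = 0, so ½mv²_min = −U = |kQq|/r.
|U| = |kQq|/r = (8.99×10⁹ N·m²/C²)(1.60×10⁻⁹)(2.61×10⁻⁹)/(0.571) = 6.57×10⁻⁸ J.

6.57×10⁻⁸ J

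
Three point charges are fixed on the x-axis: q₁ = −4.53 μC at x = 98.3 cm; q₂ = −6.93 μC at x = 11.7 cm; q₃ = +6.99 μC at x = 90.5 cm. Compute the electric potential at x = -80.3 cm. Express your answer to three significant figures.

Electric potential is a scalar, so the contributions from each charge add algebraically: V = Σ kqᵢ/rᵢ.
Distances from the field point to each charge: r₁ = 1.79 m, r₂ = 0.920 m, r₃ = 1.71 m.
V = k[(-4.53×10⁻⁶)/(1.79) + (-6.93×10⁻⁶)/(0.920) + (6.99×10⁻⁶)/(1.71)] = -5.37×10⁴ V.

-5.37×10⁴ V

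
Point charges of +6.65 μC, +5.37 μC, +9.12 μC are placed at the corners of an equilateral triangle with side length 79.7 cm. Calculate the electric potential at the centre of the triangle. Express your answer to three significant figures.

The total potential is the scalar sum of each charge's contribution, V = Σ kqᵢ/rᵢ.
The distance from each vertex to the centroid is a/√3 = 0.460 m.
V = k[(6.65×10⁻⁶)/(0.460) + (5.37×10⁻⁶)/(0.460) + (9.12×10⁻⁶)/(0.460)] = 4.13×10⁵ V.

4.13×10⁵ V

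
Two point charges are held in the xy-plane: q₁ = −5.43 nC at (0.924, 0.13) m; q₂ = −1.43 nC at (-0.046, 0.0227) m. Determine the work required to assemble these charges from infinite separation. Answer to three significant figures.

The work to assemble the configuration equals its total potential energy, U = Σ kqᵢqⱼ/rᵢⱼ over all pairs.
Pair separations: r₁₂ = 0.976 m.
U = (7.15×10⁻⁸) = 7.15×10⁻⁸ J.

7.15×10⁻⁸ J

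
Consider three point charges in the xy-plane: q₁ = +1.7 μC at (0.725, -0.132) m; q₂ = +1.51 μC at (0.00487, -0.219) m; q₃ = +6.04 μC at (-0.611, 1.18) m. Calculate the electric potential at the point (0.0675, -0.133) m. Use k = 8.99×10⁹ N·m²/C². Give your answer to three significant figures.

1.88×10⁵ V

Electric potential is a scalar, so the contributions from each charge add algebraically: V = Σ kqᵢ/rᵢ.
Distances from the field point to each charge: r₁ = 0.658 m, r₂ = 0.106 m, r₃ = 1.48 m.
V = k[(1.70×10⁻⁶)/(0.658) + (1.51×10⁻⁶)/(0.106) + (6.04×10⁻⁶)/(1.48)] = 1.88×10⁵ V.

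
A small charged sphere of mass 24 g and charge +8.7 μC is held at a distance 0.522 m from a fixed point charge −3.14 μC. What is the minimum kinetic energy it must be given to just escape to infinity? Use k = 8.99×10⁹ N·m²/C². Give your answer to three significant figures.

0.470 J

To just escape, total mechanical energy must reach zero at infinity: ½mv²_min + U = 0, so ½mv²_min = −U = |kQq|/r.
|U| = |kQq|/r = (8.99×10⁹ N·m²/C²)(3.14×10⁻⁶)(8.70×10⁻⁶)/(0.522) = 0.470 J.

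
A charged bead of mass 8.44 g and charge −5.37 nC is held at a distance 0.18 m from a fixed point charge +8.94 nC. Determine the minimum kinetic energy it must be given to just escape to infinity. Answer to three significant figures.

2.40×10⁻⁶ J

To just escape, total mechanical energy must reach zero at infinity: ½mv²_min + U = 0, so ½mv²_min = −U = |kQq|/r.
|U| = |kQq|/r = (8.99×10⁹ N·m²/C²)(8.94×10⁻⁹)(5.37×10⁻⁹)/(0.180) = 2.40×10⁻⁶ J.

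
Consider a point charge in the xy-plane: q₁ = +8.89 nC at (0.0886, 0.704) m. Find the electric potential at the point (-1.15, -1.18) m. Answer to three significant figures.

35.4 V

Electric potential is a scalar, so the contributions from each charge add algebraically: V = Σ kqᵢ/rᵢ.
Distances from the field point to each charge: r₁ = 2.25 m.
V = k[(8.89×10⁻⁹)/(2.25)] = 35.4 V.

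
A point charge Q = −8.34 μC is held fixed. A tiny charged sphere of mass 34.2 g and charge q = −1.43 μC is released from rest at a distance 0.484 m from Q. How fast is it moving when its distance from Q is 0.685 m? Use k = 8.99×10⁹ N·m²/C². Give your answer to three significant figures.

1.95 m/s

Only the electrostatic force acts, so mechanical energy is conserved: ½mv² = U₁ − U₂ = kQq(1/r₁ − 1/r₂).
U₁ − U₂ = (8.99×10⁹ N·m²/C²)(-8.34×10⁻⁶ C)(-1.43×10⁻⁶ C)(1/0.484 − 1/0.685) = 0.0650 J.
v = √(2·0.0650/0.0342) = 1.95 m/s.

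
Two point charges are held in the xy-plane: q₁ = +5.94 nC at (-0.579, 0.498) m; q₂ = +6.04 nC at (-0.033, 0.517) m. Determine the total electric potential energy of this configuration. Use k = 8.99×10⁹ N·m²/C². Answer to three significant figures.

The work to assemble the configuration equals its total potential energy, U = Σ kqᵢqⱼ/rᵢⱼ over all pairs.
Pair separations: r₁₂ = 0.546 m.
U = (5.90×10⁻⁷) = 5.90×10⁻⁷ J.

5.90×10⁻⁷ J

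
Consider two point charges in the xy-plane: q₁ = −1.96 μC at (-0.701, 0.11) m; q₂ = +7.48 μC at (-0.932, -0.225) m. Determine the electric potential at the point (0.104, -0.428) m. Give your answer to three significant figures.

4.55×10⁴ V

The total potential is the scalar sum of each charge's contribution, V = Σ kqᵢ/rᵢ.
Distances from the field point to each charge: r₁ = 0.968 m, r₂ = 1.06 m.
V = k[(-1.96×10⁻⁶)/(0.968) + (7.48×10⁻⁶)/(1.06)] = 4.55×10⁴ V.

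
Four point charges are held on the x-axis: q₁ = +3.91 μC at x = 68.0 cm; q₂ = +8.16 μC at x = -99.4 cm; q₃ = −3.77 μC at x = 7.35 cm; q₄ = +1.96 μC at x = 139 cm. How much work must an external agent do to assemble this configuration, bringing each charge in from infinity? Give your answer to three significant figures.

-0.199 J

The assembly work is the sum of pairwise potential energies, U = Σ_{i<j} kqᵢqⱼ/rᵢⱼ.
Pair separations: r₁₂ = 1.67 m, r₁₃ = 0.607 m, r₁₄ = 0.710 m, r₂₃ = 1.07 m, r₂₄ = 2.38 m, r₃₄ = 1.32 m.
Summing all 6 pair terms gives U = -0.199 J.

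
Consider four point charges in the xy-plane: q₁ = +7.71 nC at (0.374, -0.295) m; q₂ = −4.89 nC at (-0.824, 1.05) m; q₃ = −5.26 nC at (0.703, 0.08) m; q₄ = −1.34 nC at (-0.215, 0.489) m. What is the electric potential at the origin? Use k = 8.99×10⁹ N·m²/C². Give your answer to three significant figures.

Electric potential is a scalar, so the contributions from each charge add algebraically: V = Σ kqᵢ/rᵢ.
Distances from the field point to each charge: r₁ = 0.476 m, r₂ = 1.33 m, r₃ = 0.708 m, r₄ = 0.534 m.
V = k[(7.71×10⁻⁹)/(0.476) + (-4.89×10⁻⁹)/(1.33) + (-5.26×10⁻⁹)/(0.708) + (-1.34×10⁻⁹)/(0.534)] = 23.2 V.

23.2 V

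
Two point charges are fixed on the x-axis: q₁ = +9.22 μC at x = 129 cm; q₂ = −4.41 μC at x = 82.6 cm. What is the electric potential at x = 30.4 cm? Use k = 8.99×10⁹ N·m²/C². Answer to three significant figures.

The total potential is the scalar sum of each charge's contribution, V = Σ kqᵢ/rᵢ.
Distances from the field point to each charge: r₁ = 0.986 m, r₂ = 0.522 m.
V = k[(9.22×10⁻⁶)/(0.986) + (-4.41×10⁻⁶)/(0.522)] = 8110 V.

8110 V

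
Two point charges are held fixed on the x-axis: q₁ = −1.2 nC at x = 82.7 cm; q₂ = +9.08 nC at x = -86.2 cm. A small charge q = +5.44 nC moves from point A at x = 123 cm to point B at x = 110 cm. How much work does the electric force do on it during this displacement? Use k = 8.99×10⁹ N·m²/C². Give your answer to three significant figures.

The work done by the electric force is W_field = −ΔU = −q(V_B − V_A) = q(V_A − V_B).
At A: distances to the source charges are 0.403 m, 2.09 m; V_A = Σ kqᵢ/rᵢ = 12.3 V.
At B: distances to the source charges are 0.273 m, 1.96 m; V_B = Σ kqᵢ/rᵢ = 2.09 V.
ΔV = V_B − V_A = -10.2 V.
W_field = −qΔV = −(5.44×10⁻⁹ C)(-10.2 V) = 5.53×10⁻⁸ J.

5.53×10⁻⁸ J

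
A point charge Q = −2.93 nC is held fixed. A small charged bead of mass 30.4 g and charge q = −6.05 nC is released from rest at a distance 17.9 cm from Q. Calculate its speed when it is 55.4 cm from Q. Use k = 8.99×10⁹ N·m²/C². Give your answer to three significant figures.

Only the electrostatic force acts, so mechanical energy is conserved: ½mv² = U₁ − U₂ = kQq(1/r₁ − 1/r₂).
U₁ − U₂ = (8.99×10⁹ N·m²/C²)(-2.93×10⁻⁹ C)(-6.05×10⁻⁹ C)(1/0.179 − 1/0.554) = 6.03×10⁻⁷ J.
v = √(2·6.03×10⁻⁷/0.0304) = 6.30×10⁻³ m/s.

6.30×10⁻³ m/s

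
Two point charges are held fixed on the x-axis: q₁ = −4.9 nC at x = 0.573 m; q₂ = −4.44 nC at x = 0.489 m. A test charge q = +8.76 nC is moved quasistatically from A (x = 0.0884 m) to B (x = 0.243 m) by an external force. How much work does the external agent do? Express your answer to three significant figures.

For quasistatic motion the external work equals the change in potential energy: W_ext = qΔV = q(V_B − V_A).
At A: distances to the source charges are 0.485 m, 0.401 m; V_A = Σ kqᵢ/rᵢ = -191 V.
At B: distances to the source charges are 0.330 m, 0.246 m; V_B = Σ kqᵢ/rᵢ = -296 V.
ΔV = V_B − V_A = -105 V.
W_ext = qΔV = (8.76×10⁻⁹ C)(-105 V) = -9.22×10⁻⁷ J.

-9.22×10⁻⁷ J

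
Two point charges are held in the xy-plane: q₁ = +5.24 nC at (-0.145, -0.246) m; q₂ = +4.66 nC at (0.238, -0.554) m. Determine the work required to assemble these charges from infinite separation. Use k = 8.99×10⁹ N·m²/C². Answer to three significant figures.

The work to assemble the configuration equals its total potential energy, U = Σ kqᵢqⱼ/rᵢⱼ over all pairs.
Pair separations: r₁₂ = 0.491 m.
U = (4.47×10⁻⁷) = 4.47×10⁻⁷ J.

4.47×10⁻⁷ J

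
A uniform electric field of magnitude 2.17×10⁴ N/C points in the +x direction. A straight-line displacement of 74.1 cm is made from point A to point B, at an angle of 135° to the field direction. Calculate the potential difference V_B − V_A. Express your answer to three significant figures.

1.14×10⁴ V

Only the component of displacement along E changes the potential: ΔV = −E·d·cosθ.
ΔV = −(2.17×10⁴ V/m)(0.741 m)cos135° = 1.14×10⁴ V.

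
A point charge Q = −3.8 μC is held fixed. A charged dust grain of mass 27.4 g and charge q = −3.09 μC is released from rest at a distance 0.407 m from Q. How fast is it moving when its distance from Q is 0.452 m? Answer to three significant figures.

1.37 m/s

Only the electrostatic force acts, so mechanical energy is conserved: ½mv² = U₁ − U₂ = kQq(1/r₁ − 1/r₂).
U₁ − U₂ = (8.99×10⁹ N·m²/C²)(-3.80×10⁻⁶ C)(-3.09×10⁻⁶ C)(1/0.407 − 1/0.452) = 0.0258 J.
v = √(2·0.0258/0.0274) = 1.37 m/s.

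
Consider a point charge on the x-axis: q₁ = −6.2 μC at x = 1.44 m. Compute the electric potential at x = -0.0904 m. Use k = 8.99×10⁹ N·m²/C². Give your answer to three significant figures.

Electric potential is a scalar, so the contributions from each charge add algebraically: V = Σ kqᵢ/rᵢ.
V = k[(-6.20×10⁻⁶)/(1.53)] = -3.64×10⁴ V.

-3.64×10⁴ V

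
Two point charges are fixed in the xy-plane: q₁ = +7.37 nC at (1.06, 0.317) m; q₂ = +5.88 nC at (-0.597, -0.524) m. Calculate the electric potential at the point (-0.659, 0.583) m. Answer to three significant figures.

The total potential is the scalar sum of each charge's contribution, V = Σ kqᵢ/rᵢ.
Distances from the field point to each charge: r₁ = 1.74 m, r₂ = 1.11 m.
V = k[(7.37×10⁻⁹)/(1.74) + (5.88×10⁻⁹)/(1.11)] = 85.8 V.

85.8 V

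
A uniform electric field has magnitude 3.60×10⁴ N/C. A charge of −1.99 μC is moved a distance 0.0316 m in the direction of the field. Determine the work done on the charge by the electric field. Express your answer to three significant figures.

-2.26×10⁻³ J

The potential change for a displacement 0.0316 m in the direction of the field is ΔV = −Ed = -1140 V.
W_field = −qΔV = -2.26×10⁻³ J.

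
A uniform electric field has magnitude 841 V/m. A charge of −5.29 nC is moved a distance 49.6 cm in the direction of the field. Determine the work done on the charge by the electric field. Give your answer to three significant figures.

-2.21×10⁻⁶ J

The potential change for a displacement 49.6 cm in the direction of the field is ΔV = −Ed = -417 V.
W_field = −qΔV = -2.21×10⁻⁶ J.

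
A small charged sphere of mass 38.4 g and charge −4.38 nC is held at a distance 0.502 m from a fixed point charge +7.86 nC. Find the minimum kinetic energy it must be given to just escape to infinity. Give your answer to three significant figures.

To just escape, total mechanical energy must reach zero at infinity: ½mv²_min + U = 0, so ½mv²_min = −U = |kQq|/r.
|U| = |kQq|/r = (8.99×10⁹ N·m²/C²)(7.86×10⁻⁹)(4.38×10⁻⁹)/(0.502) = 6.17×10⁻⁷ J.

6.17×10⁻⁷ J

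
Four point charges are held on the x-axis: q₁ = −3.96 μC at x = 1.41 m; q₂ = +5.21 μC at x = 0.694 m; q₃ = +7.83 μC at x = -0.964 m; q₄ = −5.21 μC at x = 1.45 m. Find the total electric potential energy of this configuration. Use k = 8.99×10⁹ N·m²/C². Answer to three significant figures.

4.01 J

The assembly work is the sum of pairwise potential energies, U = Σ_{i<j} kqᵢqⱼ/rᵢⱼ.
Pair separations: r₁₂ = 0.716 m, r₁₃ = 2.37 m, r₁₄ = 0.0400 m, r₂₃ = 1.66 m, r₂₄ = 0.756 m, r₃₄ = 2.41 m.
Summing all 6 pair terms gives U = 4.01 J.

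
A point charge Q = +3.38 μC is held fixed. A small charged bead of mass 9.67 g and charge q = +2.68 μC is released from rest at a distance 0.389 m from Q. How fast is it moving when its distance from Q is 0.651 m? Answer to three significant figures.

Only the electrostatic force acts, so mechanical energy is conserved: ½mv² = U₁ − U₂ = kQq(1/r₁ − 1/r₂).
U₁ − U₂ = (8.99×10⁹ N·m²/C²)(3.38×10⁻⁶ C)(2.68×10⁻⁶ C)(1/0.389 − 1/0.651) = 0.0843 J.
v = √(2·0.0843/9.67×10⁻³) = 4.17 m/s.

4.17 m/s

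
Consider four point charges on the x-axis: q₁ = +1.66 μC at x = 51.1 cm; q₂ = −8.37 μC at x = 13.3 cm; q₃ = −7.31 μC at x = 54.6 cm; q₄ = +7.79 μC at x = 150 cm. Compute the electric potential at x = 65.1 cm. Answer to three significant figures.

-5.82×10⁵ V

Electric potential is a scalar, so the contributions from each charge add algebraically: V = Σ kqᵢ/rᵢ.
Distances from the field point to each charge: r₁ = 0.140 m, r₂ = 0.518 m, r₃ = 0.105 m, r₄ = 0.849 m.
V = k[(1.66×10⁻⁶)/(0.140) + (-8.37×10⁻⁶)/(0.518) + (-7.31×10⁻⁶)/(0.105) + (7.79×10⁻⁶)/(0.849)] = -5.82×10⁵ V.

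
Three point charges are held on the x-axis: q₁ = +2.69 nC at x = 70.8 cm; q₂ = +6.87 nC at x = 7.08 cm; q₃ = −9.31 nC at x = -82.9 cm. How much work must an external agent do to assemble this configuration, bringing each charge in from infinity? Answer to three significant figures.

-5.25×10⁻⁷ J

The work to assemble the configuration equals its total potential energy, U = Σ kqᵢqⱼ/rᵢⱼ over all pairs.
Pair separations: r₁₂ = 0.637 m, r₁₃ = 1.54 m, r₂₃ = 0.900 m.
U = (2.61×10⁻⁷) + (-1.46×10⁻⁷) + (-6.39×10⁻⁷) = -5.25×10⁻⁷ J.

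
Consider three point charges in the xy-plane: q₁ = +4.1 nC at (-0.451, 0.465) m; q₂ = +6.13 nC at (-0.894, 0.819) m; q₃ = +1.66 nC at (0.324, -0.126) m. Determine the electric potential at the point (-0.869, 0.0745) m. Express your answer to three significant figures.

The total potential is the scalar sum of each charge's contribution, V = Σ kqᵢ/rᵢ.
Distances from the field point to each charge: r₁ = 0.572 m, r₂ = 0.745 m, r₃ = 1.21 m.
V = k[(4.10×10⁻⁹)/(0.572) + (6.13×10⁻⁹)/(0.745) + (1.66×10⁻⁹)/(1.21)] = 151 V.

151 V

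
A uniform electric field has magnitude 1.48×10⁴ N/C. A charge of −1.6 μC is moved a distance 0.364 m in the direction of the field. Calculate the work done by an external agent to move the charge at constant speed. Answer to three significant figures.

8.62×10⁻³ J

The potential change for a displacement 0.364 m in the direction of the field is ΔV = −Ed = -5390 V.
W_ext = qΔV = 8.62×10⁻³ J.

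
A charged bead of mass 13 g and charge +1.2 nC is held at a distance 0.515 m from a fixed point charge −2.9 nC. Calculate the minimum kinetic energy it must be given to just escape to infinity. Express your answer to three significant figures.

To just escape, total mechanical energy must reach zero at infinity: ½mv²_min + U = 0, so ½mv²_min = −U = |kQq|/r.
|U| = |kQq|/r = (8.99×10⁹ N·m²/C²)(2.90×10⁻⁹)(1.20×10⁻⁹)/(0.515) = 6.07×10⁻⁸ J.

6.07×10⁻⁸ J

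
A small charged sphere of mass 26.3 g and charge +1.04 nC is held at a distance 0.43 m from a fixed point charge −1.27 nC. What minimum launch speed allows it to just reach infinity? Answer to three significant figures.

1.45×10⁻³ m/s

To just escape, total mechanical energy must reach zero at infinity: ½mv²_min + U = 0, so ½mv²_min = −U = |kQq|/r.
|U| = |kQq|/r = (8.99×10⁹ N·m²/C²)(1.27×10⁻⁹)(1.04×10⁻⁹)/(0.430) = 2.76×10⁻⁸ J.
v_min = √(2|U|/m) = √(2·2.76×10⁻⁸/0.0263) = 1.45×10⁻³ m/s.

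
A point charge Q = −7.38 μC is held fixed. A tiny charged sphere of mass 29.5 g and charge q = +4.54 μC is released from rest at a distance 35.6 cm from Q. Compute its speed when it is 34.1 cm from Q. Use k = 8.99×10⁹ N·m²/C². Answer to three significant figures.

Only the electrostatic force acts, so mechanical energy is conserved: ½mv² = U₁ − U₂ = kQq(1/r₁ − 1/r₂).
U₁ − U₂ = (8.99×10⁹ N·m²/C²)(-7.38×10⁻⁶ C)(4.54×10⁻⁶ C)(1/0.356 − 1/0.341) = 0.0372 J.
v = √(2·0.0372/0.0295) = 1.59 m/s.

1.59 m/s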